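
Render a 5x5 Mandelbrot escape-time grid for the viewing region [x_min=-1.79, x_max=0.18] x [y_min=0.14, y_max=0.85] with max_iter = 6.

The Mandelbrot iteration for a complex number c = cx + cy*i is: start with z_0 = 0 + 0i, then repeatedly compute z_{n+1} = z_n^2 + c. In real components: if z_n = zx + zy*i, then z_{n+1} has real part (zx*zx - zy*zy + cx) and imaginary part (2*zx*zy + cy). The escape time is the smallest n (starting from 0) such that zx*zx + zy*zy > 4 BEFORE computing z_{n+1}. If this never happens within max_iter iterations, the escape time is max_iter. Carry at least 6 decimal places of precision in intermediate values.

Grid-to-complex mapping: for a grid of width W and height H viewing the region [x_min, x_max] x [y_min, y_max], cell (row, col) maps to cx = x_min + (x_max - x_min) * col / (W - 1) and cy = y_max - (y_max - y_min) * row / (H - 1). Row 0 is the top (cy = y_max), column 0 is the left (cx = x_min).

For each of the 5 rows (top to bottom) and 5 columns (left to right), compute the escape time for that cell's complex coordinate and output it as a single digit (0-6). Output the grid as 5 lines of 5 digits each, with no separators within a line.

Answer: 23465
33566
34666
46666
46666

Derivation:
(row=0, col=0): c = -1.7900 + 0.8500i → escape time 2
(row=0, col=1): c = -1.2975 + 0.8500i → escape time 3
(row=0, col=2): c = -0.8050 + 0.8500i → escape time 4
(row=0, col=3): c = -0.3125 + 0.8500i → escape time 6
(row=0, col=4): c = 0.1800 + 0.8500i → escape time 5
(row=1, col=0): c = -1.7900 + 0.6725i → escape time 3
(row=1, col=1): c = -1.2975 + 0.6725i → escape time 3
(row=1, col=2): c = -0.8050 + 0.6725i → escape time 5
(row=1, col=3): c = -0.3125 + 0.6725i → escape time 6
(row=1, col=4): c = 0.1800 + 0.6725i → escape time 6
(row=2, col=0): c = -1.7900 + 0.4950i → escape time 3
(row=2, col=1): c = -1.2975 + 0.4950i → escape time 4
(row=2, col=2): c = -0.8050 + 0.4950i → escape time 6
(row=2, col=3): c = -0.3125 + 0.4950i → escape time 6
(row=2, col=4): c = 0.1800 + 0.4950i → escape time 6
(row=3, col=0): c = -1.7900 + 0.3175i → escape time 4
(row=3, col=1): c = -1.2975 + 0.3175i → escape time 6
(row=3, col=2): c = -0.8050 + 0.3175i → escape time 6
(row=3, col=3): c = -0.3125 + 0.3175i → escape time 6
(row=3, col=4): c = 0.1800 + 0.3175i → escape time 6
(row=4, col=0): c = -1.7900 + 0.1400i → escape time 4
(row=4, col=1): c = -1.2975 + 0.1400i → escape time 6
(row=4, col=2): c = -0.8050 + 0.1400i → escape time 6
(row=4, col=3): c = -0.3125 + 0.1400i → escape time 6
(row=4, col=4): c = 0.1800 + 0.1400i → escape time 6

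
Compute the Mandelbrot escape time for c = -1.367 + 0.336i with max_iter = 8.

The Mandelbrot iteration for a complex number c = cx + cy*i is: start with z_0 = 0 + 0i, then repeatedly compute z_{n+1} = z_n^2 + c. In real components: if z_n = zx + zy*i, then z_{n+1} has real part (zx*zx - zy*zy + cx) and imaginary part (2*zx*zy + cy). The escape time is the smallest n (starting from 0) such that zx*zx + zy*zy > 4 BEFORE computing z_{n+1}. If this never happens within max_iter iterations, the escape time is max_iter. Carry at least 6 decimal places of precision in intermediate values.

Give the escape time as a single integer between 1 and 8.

Answer: 6

Derivation:
z_0 = 0 + 0i, c = -1.3670 + 0.3360i
Iter 1: z = -1.3670 + 0.3360i, |z|^2 = 1.9816
Iter 2: z = 0.3888 + -0.5826i, |z|^2 = 0.4906
Iter 3: z = -1.5553 + -0.1170i, |z|^2 = 2.4326
Iter 4: z = 1.0382 + 0.7001i, |z|^2 = 1.5680
Iter 5: z = -0.7792 + 1.7897i, |z|^2 = 3.8100
Iter 6: z = -3.9628 + -2.4529i, |z|^2 = 21.7201
Escaped at iteration 6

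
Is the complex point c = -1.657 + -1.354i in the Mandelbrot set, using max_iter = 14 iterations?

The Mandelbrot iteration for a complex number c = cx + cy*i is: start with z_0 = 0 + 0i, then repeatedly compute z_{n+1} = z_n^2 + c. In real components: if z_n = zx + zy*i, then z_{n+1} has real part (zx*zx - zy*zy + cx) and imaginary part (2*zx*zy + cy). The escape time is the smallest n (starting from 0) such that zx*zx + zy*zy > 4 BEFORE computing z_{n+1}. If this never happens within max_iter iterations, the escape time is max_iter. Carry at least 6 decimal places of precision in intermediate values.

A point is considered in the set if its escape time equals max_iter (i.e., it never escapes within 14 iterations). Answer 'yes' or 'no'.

z_0 = 0 + 0i, c = -1.6570 + -1.3540i
Iter 1: z = -1.6570 + -1.3540i, |z|^2 = 4.5790
Escaped at iteration 1

Answer: no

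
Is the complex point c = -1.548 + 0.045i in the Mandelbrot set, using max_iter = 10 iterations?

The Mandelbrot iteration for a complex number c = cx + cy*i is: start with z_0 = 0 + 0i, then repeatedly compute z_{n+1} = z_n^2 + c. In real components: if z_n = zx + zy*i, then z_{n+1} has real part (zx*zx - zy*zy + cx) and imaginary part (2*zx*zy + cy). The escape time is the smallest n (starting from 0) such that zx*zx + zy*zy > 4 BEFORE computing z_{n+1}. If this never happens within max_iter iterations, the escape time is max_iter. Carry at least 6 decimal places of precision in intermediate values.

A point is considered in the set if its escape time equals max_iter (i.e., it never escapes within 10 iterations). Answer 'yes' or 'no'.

Answer: no

Derivation:
z_0 = 0 + 0i, c = -1.5480 + 0.0450i
Iter 1: z = -1.5480 + 0.0450i, |z|^2 = 2.3983
Iter 2: z = 0.8463 + -0.0943i, |z|^2 = 0.7251
Iter 3: z = -0.8407 + -0.1146i, |z|^2 = 0.7199
Iter 4: z = -0.8544 + 0.2378i, |z|^2 = 0.7864
Iter 5: z = -0.8746 + -0.3613i, |z|^2 = 0.8955
Iter 6: z = -0.9136 + 0.6769i, |z|^2 = 1.2928
Iter 7: z = -1.1716 + -1.1918i, |z|^2 = 2.7932
Iter 8: z = -1.5958 + 2.8378i, |z|^2 = 10.5996
Escaped at iteration 8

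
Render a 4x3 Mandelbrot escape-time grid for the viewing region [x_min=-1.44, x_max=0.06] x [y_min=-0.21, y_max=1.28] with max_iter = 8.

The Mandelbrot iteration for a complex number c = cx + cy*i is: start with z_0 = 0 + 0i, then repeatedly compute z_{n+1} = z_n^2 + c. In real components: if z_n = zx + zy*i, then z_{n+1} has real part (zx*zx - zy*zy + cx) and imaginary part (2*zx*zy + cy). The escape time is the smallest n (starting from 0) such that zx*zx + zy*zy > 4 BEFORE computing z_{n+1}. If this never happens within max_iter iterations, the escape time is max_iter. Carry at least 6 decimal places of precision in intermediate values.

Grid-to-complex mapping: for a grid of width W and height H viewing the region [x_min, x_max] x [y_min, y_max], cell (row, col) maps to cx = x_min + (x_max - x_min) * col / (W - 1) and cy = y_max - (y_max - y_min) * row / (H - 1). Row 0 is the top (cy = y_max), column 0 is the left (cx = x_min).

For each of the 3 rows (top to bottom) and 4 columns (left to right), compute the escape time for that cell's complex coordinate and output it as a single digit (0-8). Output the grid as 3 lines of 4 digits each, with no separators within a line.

(row=0, col=0): c = -1.4400 + 1.2800i → escape time 2
(row=0, col=1): c = -0.9400 + 1.2800i → escape time 2
(row=0, col=2): c = -0.4400 + 1.2800i → escape time 3
(row=0, col=3): c = 0.0600 + 1.2800i → escape time 2
(row=1, col=0): c = -1.4400 + 0.5350i → escape time 3
(row=1, col=1): c = -0.9400 + 0.5350i → escape time 5
(row=1, col=2): c = -0.4400 + 0.5350i → escape time 8
(row=1, col=3): c = 0.0600 + 0.5350i → escape time 8
(row=2, col=0): c = -1.4400 + -0.2100i → escape time 5
(row=2, col=1): c = -0.9400 + -0.2100i → escape time 8
(row=2, col=2): c = -0.4400 + -0.2100i → escape time 8
(row=2, col=3): c = 0.0600 + -0.2100i → escape time 8

Answer: 2232
3588
5888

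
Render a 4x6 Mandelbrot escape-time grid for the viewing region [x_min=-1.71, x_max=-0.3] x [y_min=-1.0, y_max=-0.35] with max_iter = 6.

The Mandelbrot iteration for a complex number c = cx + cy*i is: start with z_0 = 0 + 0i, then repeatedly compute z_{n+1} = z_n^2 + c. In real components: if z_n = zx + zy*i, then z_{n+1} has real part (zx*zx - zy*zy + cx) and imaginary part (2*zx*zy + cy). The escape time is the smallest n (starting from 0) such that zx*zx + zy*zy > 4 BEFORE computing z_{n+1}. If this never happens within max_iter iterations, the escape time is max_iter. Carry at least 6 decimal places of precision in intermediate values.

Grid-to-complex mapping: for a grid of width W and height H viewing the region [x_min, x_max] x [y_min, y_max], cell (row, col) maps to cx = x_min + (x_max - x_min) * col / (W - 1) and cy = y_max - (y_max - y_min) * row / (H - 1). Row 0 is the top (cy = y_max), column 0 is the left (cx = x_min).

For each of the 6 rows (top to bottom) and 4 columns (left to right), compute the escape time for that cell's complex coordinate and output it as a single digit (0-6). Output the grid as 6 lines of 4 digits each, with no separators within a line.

Answer: 4666
3566
3356
3346
2346
2335

Derivation:
(row=0, col=0): c = -1.7100 + -0.3500i → escape time 4
(row=0, col=1): c = -1.2400 + -0.3500i → escape time 6
(row=0, col=2): c = -0.7700 + -0.3500i → escape time 6
(row=0, col=3): c = -0.3000 + -0.3500i → escape time 6
(row=1, col=0): c = -1.7100 + -0.4800i → escape time 3
(row=1, col=1): c = -1.2400 + -0.4800i → escape time 5
(row=1, col=2): c = -0.7700 + -0.4800i → escape time 6
(row=1, col=3): c = -0.3000 + -0.4800i → escape time 6
(row=2, col=0): c = -1.7100 + -0.6100i → escape time 3
(row=2, col=1): c = -1.2400 + -0.6100i → escape time 3
(row=2, col=2): c = -0.7700 + -0.6100i → escape time 5
(row=2, col=3): c = -0.3000 + -0.6100i → escape time 6
(row=3, col=0): c = -1.7100 + -0.7400i → escape time 3
(row=3, col=1): c = -1.2400 + -0.7400i → escape time 3
(row=3, col=2): c = -0.7700 + -0.7400i → escape time 4
(row=3, col=3): c = -0.3000 + -0.7400i → escape time 6
(row=4, col=0): c = -1.7100 + -0.8700i → escape time 2
(row=4, col=1): c = -1.2400 + -0.8700i → escape time 3
(row=4, col=2): c = -0.7700 + -0.8700i → escape time 4
(row=4, col=3): c = -0.3000 + -0.8700i → escape time 6
(row=5, col=0): c = -1.7100 + -1.0000i → escape time 2
(row=5, col=1): c = -1.2400 + -1.0000i → escape time 3
(row=5, col=2): c = -0.7700 + -1.0000i → escape time 3
(row=5, col=3): c = -0.3000 + -1.0000i → escape time 5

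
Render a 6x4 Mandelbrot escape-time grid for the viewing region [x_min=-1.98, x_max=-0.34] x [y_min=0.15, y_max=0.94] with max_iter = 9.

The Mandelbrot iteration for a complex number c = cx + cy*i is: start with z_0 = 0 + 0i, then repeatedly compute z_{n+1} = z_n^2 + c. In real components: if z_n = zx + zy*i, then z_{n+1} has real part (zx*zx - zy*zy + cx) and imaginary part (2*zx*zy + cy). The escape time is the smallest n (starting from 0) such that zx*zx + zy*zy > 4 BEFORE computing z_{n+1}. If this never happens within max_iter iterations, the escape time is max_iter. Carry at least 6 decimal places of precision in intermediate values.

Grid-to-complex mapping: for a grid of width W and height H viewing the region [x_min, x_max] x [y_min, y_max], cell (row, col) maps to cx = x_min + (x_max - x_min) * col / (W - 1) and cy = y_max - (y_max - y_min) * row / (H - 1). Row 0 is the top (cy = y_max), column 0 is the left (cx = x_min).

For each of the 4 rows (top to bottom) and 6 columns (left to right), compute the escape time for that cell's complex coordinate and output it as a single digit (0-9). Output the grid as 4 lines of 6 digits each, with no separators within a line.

Answer: 123345
133469
136699
359999

Derivation:
(row=0, col=0): c = -1.9800 + 0.9400i → escape time 1
(row=0, col=1): c = -1.6520 + 0.9400i → escape time 2
(row=0, col=2): c = -1.3240 + 0.9400i → escape time 3
(row=0, col=3): c = -0.9960 + 0.9400i → escape time 3
(row=0, col=4): c = -0.6680 + 0.9400i → escape time 4
(row=0, col=5): c = -0.3400 + 0.9400i → escape time 5
(row=1, col=0): c = -1.9800 + 0.6767i → escape time 1
(row=1, col=1): c = -1.6520 + 0.6767i → escape time 3
(row=1, col=2): c = -1.3240 + 0.6767i → escape time 3
(row=1, col=3): c = -0.9960 + 0.6767i → escape time 4
(row=1, col=4): c = -0.6680 + 0.6767i → escape time 6
(row=1, col=5): c = -0.3400 + 0.6767i → escape time 9
(row=2, col=0): c = -1.9800 + 0.4133i → escape time 1
(row=2, col=1): c = -1.6520 + 0.4133i → escape time 3
(row=2, col=2): c = -1.3240 + 0.4133i → escape time 6
(row=2, col=3): c = -0.9960 + 0.4133i → escape time 6
(row=2, col=4): c = -0.6680 + 0.4133i → escape time 9
(row=2, col=5): c = -0.3400 + 0.4133i → escape time 9
(row=3, col=0): c = -1.9800 + 0.1500i → escape time 3
(row=3, col=1): c = -1.6520 + 0.1500i → escape time 5
(row=3, col=2): c = -1.3240 + 0.1500i → escape time 9
(row=3, col=3): c = -0.9960 + 0.1500i → escape time 9
(row=3, col=4): c = -0.6680 + 0.1500i → escape time 9
(row=3, col=5): c = -0.3400 + 0.1500i → escape time 9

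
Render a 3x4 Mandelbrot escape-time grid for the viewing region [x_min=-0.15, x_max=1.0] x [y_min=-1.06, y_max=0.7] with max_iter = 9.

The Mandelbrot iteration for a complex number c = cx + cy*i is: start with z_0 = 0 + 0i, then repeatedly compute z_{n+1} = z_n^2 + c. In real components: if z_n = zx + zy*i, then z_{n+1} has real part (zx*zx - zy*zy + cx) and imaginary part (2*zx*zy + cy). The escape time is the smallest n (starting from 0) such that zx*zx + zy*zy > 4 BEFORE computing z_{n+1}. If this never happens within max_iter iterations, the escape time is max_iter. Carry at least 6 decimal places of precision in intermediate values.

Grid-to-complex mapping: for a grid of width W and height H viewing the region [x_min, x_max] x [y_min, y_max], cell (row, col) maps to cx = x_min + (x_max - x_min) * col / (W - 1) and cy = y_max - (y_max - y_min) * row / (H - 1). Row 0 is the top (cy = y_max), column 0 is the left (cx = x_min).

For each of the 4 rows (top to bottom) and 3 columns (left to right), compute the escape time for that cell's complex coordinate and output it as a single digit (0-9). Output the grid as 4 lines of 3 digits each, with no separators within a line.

Answer: 942
972
962
922

Derivation:
(row=0, col=0): c = -0.1500 + 0.7000i → escape time 9
(row=0, col=1): c = 0.4250 + 0.7000i → escape time 4
(row=0, col=2): c = 1.0000 + 0.7000i → escape time 2
(row=1, col=0): c = -0.1500 + 0.1133i → escape time 9
(row=1, col=1): c = 0.4250 + 0.1133i → escape time 7
(row=1, col=2): c = 1.0000 + 0.1133i → escape time 2
(row=2, col=0): c = -0.1500 + -0.4733i → escape time 9
(row=2, col=1): c = 0.4250 + -0.4733i → escape time 6
(row=2, col=2): c = 1.0000 + -0.4733i → escape time 2
(row=3, col=0): c = -0.1500 + -1.0600i → escape time 9
(row=3, col=1): c = 0.4250 + -1.0600i → escape time 2
(row=3, col=2): c = 1.0000 + -1.0600i → escape time 2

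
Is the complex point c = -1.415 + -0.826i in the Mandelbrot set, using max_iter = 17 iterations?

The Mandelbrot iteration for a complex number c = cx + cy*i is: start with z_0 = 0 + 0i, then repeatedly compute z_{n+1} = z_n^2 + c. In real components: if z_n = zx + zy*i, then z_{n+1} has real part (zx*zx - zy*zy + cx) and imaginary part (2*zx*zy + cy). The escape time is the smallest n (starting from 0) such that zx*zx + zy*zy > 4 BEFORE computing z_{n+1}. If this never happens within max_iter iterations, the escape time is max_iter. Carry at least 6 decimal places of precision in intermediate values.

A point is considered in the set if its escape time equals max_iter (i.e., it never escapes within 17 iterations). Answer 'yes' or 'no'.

z_0 = 0 + 0i, c = -1.4150 + -0.8260i
Iter 1: z = -1.4150 + -0.8260i, |z|^2 = 2.6845
Iter 2: z = -0.0951 + 1.5116i, |z|^2 = 2.2939
Iter 3: z = -3.6908 + -1.1134i, |z|^2 = 14.8619
Escaped at iteration 3

Answer: no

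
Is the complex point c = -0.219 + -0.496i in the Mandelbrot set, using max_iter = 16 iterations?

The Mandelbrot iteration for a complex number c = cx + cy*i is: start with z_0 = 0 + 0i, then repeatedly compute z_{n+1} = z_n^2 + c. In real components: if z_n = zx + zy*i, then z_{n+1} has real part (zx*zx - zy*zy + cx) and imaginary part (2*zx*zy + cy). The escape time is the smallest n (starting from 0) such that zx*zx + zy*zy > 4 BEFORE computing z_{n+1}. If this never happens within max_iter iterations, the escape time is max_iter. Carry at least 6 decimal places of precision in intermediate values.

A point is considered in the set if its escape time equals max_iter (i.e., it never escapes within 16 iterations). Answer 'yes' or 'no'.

Answer: yes

Derivation:
z_0 = 0 + 0i, c = -0.2190 + -0.4960i
Iter 1: z = -0.2190 + -0.4960i, |z|^2 = 0.2940
Iter 2: z = -0.4171 + -0.2788i, |z|^2 = 0.2516
Iter 3: z = -0.1228 + -0.2635i, |z|^2 = 0.0845
Iter 4: z = -0.2734 + -0.4313i, |z|^2 = 0.2607
Iter 5: z = -0.3303 + -0.2602i, |z|^2 = 0.1768
Iter 6: z = -0.1776 + -0.3241i, |z|^2 = 0.1366
Iter 7: z = -0.2925 + -0.3809i, |z|^2 = 0.2306
Iter 8: z = -0.2785 + -0.2732i, |z|^2 = 0.1522
Iter 9: z = -0.2161 + -0.3438i, |z|^2 = 0.1649
Iter 10: z = -0.2905 + -0.3474i, |z|^2 = 0.2051
Iter 11: z = -0.2553 + -0.2941i, |z|^2 = 0.1517
Iter 12: z = -0.2403 + -0.3458i, |z|^2 = 0.1774
Iter 13: z = -0.2808 + -0.3298i, |z|^2 = 0.1876
Iter 14: z = -0.2489 + -0.3108i, |z|^2 = 0.1585
Iter 15: z = -0.2536 + -0.3413i, |z|^2 = 0.1808
Did not escape in 16 iterations → in set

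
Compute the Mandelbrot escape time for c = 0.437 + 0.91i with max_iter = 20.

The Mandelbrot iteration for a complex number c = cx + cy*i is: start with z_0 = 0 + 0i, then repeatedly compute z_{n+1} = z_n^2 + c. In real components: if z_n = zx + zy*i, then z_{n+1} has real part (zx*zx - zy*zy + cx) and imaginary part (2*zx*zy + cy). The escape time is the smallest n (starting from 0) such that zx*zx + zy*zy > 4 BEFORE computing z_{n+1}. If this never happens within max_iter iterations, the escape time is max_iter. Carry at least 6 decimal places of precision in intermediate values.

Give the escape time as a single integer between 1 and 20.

Answer: 3

Derivation:
z_0 = 0 + 0i, c = 0.4370 + 0.9100i
Iter 1: z = 0.4370 + 0.9100i, |z|^2 = 1.0191
Iter 2: z = -0.2001 + 1.7053i, |z|^2 = 2.9482
Iter 3: z = -2.4311 + 0.2274i, |z|^2 = 5.9621
Escaped at iteration 3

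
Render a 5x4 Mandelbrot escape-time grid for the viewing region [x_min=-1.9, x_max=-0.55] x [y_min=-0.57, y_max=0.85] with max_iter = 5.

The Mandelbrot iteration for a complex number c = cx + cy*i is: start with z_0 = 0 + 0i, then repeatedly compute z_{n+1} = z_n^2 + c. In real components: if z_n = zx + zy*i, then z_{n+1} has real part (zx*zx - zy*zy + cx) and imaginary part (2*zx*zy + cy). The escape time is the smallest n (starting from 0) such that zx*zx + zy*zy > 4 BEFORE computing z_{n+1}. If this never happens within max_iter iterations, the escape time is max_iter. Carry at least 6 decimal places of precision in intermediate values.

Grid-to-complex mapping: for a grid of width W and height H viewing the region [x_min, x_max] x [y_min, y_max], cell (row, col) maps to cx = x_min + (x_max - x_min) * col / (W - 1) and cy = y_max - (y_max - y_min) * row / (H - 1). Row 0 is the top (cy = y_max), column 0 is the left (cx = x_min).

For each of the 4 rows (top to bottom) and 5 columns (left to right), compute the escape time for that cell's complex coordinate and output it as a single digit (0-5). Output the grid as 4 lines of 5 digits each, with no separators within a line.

Answer: 13334
34555
45555
23355

Derivation:
(row=0, col=0): c = -1.9000 + 0.8500i → escape time 1
(row=0, col=1): c = -1.5625 + 0.8500i → escape time 3
(row=0, col=2): c = -1.2250 + 0.8500i → escape time 3
(row=0, col=3): c = -0.8875 + 0.8500i → escape time 3
(row=0, col=4): c = -0.5500 + 0.8500i → escape time 4
(row=1, col=0): c = -1.9000 + 0.3767i → escape time 3
(row=1, col=1): c = -1.5625 + 0.3767i → escape time 4
(row=1, col=2): c = -1.2250 + 0.3767i → escape time 5
(row=1, col=3): c = -0.8875 + 0.3767i → escape time 5
(row=1, col=4): c = -0.5500 + 0.3767i → escape time 5
(row=2, col=0): c = -1.9000 + -0.0967i → escape time 4
(row=2, col=1): c = -1.5625 + -0.0967i → escape time 5
(row=2, col=2): c = -1.2250 + -0.0967i → escape time 5
(row=2, col=3): c = -0.8875 + -0.0967i → escape time 5
(row=2, col=4): c = -0.5500 + -0.0967i → escape time 5
(row=3, col=0): c = -1.9000 + -0.5700i → escape time 2
(row=3, col=1): c = -1.5625 + -0.5700i → escape time 3
(row=3, col=2): c = -1.2250 + -0.5700i → escape time 3
(row=3, col=3): c = -0.8875 + -0.5700i → escape time 5
(row=3, col=4): c = -0.5500 + -0.5700i → escape time 5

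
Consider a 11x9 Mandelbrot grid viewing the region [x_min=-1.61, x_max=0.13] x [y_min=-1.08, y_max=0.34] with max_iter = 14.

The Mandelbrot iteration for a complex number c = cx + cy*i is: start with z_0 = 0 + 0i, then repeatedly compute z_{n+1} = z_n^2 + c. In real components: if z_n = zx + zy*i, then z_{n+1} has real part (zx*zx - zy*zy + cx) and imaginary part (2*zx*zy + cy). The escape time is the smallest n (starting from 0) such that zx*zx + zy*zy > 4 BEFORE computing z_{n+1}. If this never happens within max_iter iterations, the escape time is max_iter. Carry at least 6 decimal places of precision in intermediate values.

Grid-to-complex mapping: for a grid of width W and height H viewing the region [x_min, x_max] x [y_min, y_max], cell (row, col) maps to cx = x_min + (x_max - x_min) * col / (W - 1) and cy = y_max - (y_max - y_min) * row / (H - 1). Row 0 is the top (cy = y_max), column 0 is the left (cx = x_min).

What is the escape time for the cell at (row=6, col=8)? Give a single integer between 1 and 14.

Answer: 14

Derivation:
z_0 = 0 + 0i, c = -0.2180 + -0.7250i
Iter 1: z = -0.2180 + -0.7250i, |z|^2 = 0.5731
Iter 2: z = -0.6961 + -0.4089i, |z|^2 = 0.6518
Iter 3: z = 0.0994 + -0.1557i, |z|^2 = 0.0341
Iter 4: z = -0.2324 + -0.7559i, |z|^2 = 0.6255
Iter 5: z = -0.7355 + -0.3737i, |z|^2 = 0.6805
Iter 6: z = 0.1833 + -0.1754i, |z|^2 = 0.0643
Iter 7: z = -0.2152 + -0.7893i, |z|^2 = 0.6693
Iter 8: z = -0.7947 + -0.3853i, |z|^2 = 0.7800
Iter 9: z = 0.2650 + -0.1126i, |z|^2 = 0.0829
Iter 10: z = -0.1604 + -0.7847i, |z|^2 = 0.6414
Iter 11: z = -0.8079 + -0.4732i, |z|^2 = 0.8767
Iter 12: z = 0.2108 + 0.0397i, |z|^2 = 0.0460
Iter 13: z = -0.1751 + -0.7083i, |z|^2 = 0.5323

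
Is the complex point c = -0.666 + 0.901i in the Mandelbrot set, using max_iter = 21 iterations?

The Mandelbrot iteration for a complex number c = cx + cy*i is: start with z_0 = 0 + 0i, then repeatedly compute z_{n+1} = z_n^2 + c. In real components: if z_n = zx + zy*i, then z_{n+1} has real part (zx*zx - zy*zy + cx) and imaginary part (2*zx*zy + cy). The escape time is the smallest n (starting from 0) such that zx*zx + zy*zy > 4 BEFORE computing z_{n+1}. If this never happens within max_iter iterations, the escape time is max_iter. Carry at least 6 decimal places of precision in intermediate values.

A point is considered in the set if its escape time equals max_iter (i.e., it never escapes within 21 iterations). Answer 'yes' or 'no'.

z_0 = 0 + 0i, c = -0.6660 + 0.9010i
Iter 1: z = -0.6660 + 0.9010i, |z|^2 = 1.2554
Iter 2: z = -1.0342 + -0.2991i, |z|^2 = 1.1591
Iter 3: z = 0.3142 + 1.5198i, |z|^2 = 2.4084
Iter 4: z = -2.8769 + 1.8560i, |z|^2 = 11.7213
Escaped at iteration 4

Answer: no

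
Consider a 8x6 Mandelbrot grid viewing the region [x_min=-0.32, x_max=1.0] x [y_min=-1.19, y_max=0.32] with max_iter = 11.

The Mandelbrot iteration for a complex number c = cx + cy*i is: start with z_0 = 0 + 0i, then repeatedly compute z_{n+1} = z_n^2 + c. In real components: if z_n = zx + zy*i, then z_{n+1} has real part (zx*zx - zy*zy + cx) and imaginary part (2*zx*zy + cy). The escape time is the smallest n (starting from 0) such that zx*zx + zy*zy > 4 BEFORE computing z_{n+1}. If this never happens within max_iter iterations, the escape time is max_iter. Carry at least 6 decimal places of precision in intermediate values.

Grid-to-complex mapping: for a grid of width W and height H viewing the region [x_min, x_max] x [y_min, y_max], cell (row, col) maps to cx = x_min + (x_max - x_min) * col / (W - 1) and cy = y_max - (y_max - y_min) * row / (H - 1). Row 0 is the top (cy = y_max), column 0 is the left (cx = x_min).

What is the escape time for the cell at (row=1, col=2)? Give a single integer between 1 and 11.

z_0 = 0 + 0i, c = 0.0571 + 0.0180i
Iter 1: z = 0.0571 + 0.0180i, |z|^2 = 0.0036
Iter 2: z = 0.0601 + 0.0201i, |z|^2 = 0.0040
Iter 3: z = 0.0604 + 0.0204i, |z|^2 = 0.0041
Iter 4: z = 0.0604 + 0.0205i, |z|^2 = 0.0041
Iter 5: z = 0.0604 + 0.0205i, |z|^2 = 0.0041
Iter 6: z = 0.0604 + 0.0205i, |z|^2 = 0.0041
Iter 7: z = 0.0604 + 0.0205i, |z|^2 = 0.0041
Iter 8: z = 0.0604 + 0.0205i, |z|^2 = 0.0041
Iter 9: z = 0.0604 + 0.0205i, |z|^2 = 0.0041
Iter 10: z = 0.0604 + 0.0205i, |z|^2 = 0.0041

Answer: 11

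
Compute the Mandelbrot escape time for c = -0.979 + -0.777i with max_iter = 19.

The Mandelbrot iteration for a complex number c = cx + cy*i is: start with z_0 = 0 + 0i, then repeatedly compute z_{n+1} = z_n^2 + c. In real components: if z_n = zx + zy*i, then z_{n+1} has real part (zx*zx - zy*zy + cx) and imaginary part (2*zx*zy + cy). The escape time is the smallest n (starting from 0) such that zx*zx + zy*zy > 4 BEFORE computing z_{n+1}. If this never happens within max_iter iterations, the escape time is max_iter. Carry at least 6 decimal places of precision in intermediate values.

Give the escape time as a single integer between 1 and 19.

Answer: 3

Derivation:
z_0 = 0 + 0i, c = -0.9790 + -0.7770i
Iter 1: z = -0.9790 + -0.7770i, |z|^2 = 1.5622
Iter 2: z = -0.6243 + 0.7444i, |z|^2 = 0.9438
Iter 3: z = -1.1433 + -1.7064i, |z|^2 = 4.2190
Escaped at iteration 3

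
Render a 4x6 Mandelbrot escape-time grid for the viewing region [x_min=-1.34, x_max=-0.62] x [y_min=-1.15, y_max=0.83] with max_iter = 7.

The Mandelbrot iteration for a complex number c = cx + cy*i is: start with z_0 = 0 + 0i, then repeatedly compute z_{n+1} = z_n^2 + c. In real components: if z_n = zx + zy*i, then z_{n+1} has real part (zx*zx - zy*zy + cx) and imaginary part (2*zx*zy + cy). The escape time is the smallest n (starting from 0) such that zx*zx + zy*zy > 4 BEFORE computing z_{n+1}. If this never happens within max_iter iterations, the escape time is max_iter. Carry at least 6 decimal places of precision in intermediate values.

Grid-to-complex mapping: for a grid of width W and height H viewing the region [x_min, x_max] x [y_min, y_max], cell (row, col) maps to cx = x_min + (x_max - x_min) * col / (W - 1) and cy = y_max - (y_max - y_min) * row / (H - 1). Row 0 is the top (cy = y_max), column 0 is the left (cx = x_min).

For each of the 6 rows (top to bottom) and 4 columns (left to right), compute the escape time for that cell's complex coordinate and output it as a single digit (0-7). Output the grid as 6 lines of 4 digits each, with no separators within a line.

(row=0, col=0): c = -1.3400 + 0.8300i → escape time 3
(row=0, col=1): c = -1.1000 + 0.8300i → escape time 3
(row=0, col=2): c = -0.8600 + 0.8300i → escape time 4
(row=0, col=3): c = -0.6200 + 0.8300i → escape time 4
(row=1, col=0): c = -1.3400 + 0.4340i → escape time 5
(row=1, col=1): c = -1.1000 + 0.4340i → escape time 6
(row=1, col=2): c = -0.8600 + 0.4340i → escape time 6
(row=1, col=3): c = -0.6200 + 0.4340i → escape time 7
(row=2, col=0): c = -1.3400 + 0.0380i → escape time 7
(row=2, col=1): c = -1.1000 + 0.0380i → escape time 7
(row=2, col=2): c = -0.8600 + 0.0380i → escape time 7
(row=2, col=3): c = -0.6200 + 0.0380i → escape time 7
(row=3, col=0): c = -1.3400 + -0.3580i → escape time 6
(row=3, col=1): c = -1.1000 + -0.3580i → escape time 7
(row=3, col=2): c = -0.8600 + -0.3580i → escape time 7
(row=3, col=3): c = -0.6200 + -0.3580i → escape time 7
(row=4, col=0): c = -1.3400 + -0.7540i → escape time 3
(row=4, col=1): c = -1.1000 + -0.7540i → escape time 3
(row=4, col=2): c = -0.8600 + -0.7540i → escape time 4
(row=4, col=3): c = -0.6200 + -0.7540i → escape time 5
(row=5, col=0): c = -1.3400 + -1.1500i → escape time 2
(row=5, col=1): c = -1.1000 + -1.1500i → escape time 3
(row=5, col=2): c = -0.8600 + -1.1500i → escape time 3
(row=5, col=3): c = -0.6200 + -1.1500i → escape time 3

Answer: 3344
5667
7777
6777
3345
2333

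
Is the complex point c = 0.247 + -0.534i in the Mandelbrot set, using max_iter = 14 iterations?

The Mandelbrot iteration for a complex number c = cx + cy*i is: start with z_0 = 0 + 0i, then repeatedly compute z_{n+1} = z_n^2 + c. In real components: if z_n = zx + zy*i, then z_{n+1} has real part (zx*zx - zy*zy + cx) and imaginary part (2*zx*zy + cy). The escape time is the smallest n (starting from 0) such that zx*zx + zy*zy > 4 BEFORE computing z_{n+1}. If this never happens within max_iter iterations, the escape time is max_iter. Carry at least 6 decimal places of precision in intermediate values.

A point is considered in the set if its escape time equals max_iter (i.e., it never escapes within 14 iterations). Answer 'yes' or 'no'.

Answer: yes

Derivation:
z_0 = 0 + 0i, c = 0.2470 + -0.5340i
Iter 1: z = 0.2470 + -0.5340i, |z|^2 = 0.3462
Iter 2: z = 0.0229 + -0.7978i, |z|^2 = 0.6370
Iter 3: z = -0.3890 + -0.5705i, |z|^2 = 0.4767
Iter 4: z = 0.0729 + -0.0902i, |z|^2 = 0.0134
Iter 5: z = 0.2442 + -0.5471i, |z|^2 = 0.3590
Iter 6: z = 0.0072 + -0.8012i, |z|^2 = 0.6420
Iter 7: z = -0.3949 + -0.5456i, |z|^2 = 0.4536
Iter 8: z = 0.1052 + -0.1031i, |z|^2 = 0.0217
Iter 9: z = 0.2474 + -0.5557i, |z|^2 = 0.3700
Iter 10: z = -0.0006 + -0.8090i, |z|^2 = 0.6545
Iter 11: z = -0.4075 + -0.5331i, |z|^2 = 0.4502
Iter 12: z = 0.1289 + -0.0996i, |z|^2 = 0.0265
Iter 13: z = 0.2537 + -0.5597i, |z|^2 = 0.3776
Did not escape in 14 iterations → in set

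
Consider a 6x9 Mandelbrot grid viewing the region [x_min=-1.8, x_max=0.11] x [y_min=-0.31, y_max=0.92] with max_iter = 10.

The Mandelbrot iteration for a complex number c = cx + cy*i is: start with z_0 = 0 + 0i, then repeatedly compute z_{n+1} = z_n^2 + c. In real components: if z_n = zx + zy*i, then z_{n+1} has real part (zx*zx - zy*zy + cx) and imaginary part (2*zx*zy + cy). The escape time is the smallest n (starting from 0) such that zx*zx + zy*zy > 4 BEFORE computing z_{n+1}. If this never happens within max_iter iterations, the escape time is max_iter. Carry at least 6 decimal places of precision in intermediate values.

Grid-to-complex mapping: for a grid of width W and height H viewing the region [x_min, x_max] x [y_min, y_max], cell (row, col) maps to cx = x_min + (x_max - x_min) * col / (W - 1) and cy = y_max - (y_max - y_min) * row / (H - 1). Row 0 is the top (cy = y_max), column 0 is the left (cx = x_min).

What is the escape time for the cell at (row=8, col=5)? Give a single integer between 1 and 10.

z_0 = 0 + 0i, c = 0.1100 + -0.3100i
Iter 1: z = 0.1100 + -0.3100i, |z|^2 = 0.1082
Iter 2: z = 0.0260 + -0.3782i, |z|^2 = 0.1437
Iter 3: z = -0.0324 + -0.3297i, |z|^2 = 0.1097
Iter 4: z = 0.0024 + -0.2887i, |z|^2 = 0.0833
Iter 5: z = 0.0267 + -0.3114i, |z|^2 = 0.0977
Iter 6: z = 0.0138 + -0.3266i, |z|^2 = 0.1069
Iter 7: z = 0.0035 + -0.3190i, |z|^2 = 0.1018
Iter 8: z = 0.0083 + -0.3122i, |z|^2 = 0.0976
Iter 9: z = 0.0126 + -0.3152i, |z|^2 = 0.0995

Answer: 10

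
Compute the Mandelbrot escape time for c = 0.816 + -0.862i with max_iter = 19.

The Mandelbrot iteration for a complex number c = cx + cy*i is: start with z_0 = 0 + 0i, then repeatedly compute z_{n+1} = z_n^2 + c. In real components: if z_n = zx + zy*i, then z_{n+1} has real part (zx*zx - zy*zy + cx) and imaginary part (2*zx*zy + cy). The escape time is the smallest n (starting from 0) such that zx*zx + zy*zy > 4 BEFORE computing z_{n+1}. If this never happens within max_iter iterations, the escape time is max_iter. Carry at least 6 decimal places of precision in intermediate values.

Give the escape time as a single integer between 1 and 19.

Answer: 2

Derivation:
z_0 = 0 + 0i, c = 0.8160 + -0.8620i
Iter 1: z = 0.8160 + -0.8620i, |z|^2 = 1.4089
Iter 2: z = 0.7388 + -2.2688i, |z|^2 = 5.6932
Escaped at iteration 2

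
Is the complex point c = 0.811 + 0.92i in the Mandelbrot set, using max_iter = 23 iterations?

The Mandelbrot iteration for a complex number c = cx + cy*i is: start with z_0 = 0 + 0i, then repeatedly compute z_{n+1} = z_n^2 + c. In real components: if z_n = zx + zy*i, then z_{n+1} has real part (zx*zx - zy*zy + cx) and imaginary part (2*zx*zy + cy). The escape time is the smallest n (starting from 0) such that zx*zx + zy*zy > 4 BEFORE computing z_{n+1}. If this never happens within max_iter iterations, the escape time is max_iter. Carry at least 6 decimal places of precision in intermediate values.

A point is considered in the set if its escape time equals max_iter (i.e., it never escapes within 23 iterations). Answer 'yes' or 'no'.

Answer: no

Derivation:
z_0 = 0 + 0i, c = 0.8110 + 0.9200i
Iter 1: z = 0.8110 + 0.9200i, |z|^2 = 1.5041
Iter 2: z = 0.6223 + 2.4122i, |z|^2 = 6.2062
Escaped at iteration 2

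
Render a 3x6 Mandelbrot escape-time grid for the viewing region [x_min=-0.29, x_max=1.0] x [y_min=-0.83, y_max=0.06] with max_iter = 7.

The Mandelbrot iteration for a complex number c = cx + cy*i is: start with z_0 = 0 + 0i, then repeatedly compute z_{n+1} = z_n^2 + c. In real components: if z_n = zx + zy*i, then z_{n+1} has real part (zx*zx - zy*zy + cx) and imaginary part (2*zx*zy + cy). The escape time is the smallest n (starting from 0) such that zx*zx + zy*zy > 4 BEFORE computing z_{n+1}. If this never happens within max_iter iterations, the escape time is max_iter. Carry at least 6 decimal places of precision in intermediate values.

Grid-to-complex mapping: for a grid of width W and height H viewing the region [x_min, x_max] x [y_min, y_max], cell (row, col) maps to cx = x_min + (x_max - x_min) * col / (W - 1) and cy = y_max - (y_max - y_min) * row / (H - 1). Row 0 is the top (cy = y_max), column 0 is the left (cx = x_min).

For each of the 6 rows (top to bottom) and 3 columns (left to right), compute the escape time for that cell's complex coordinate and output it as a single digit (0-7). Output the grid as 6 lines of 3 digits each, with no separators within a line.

(row=0, col=0): c = -0.2900 + 0.0600i → escape time 7
(row=0, col=1): c = 0.3550 + 0.0600i → escape time 7
(row=0, col=2): c = 1.0000 + 0.0600i → escape time 2
(row=1, col=0): c = -0.2900 + -0.1180i → escape time 7
(row=1, col=1): c = 0.3550 + -0.1180i → escape time 7
(row=1, col=2): c = 1.0000 + -0.1180i → escape time 2
(row=2, col=0): c = -0.2900 + -0.2960i → escape time 7
(row=2, col=1): c = 0.3550 + -0.2960i → escape time 7
(row=2, col=2): c = 1.0000 + -0.2960i → escape time 2
(row=3, col=0): c = -0.2900 + -0.4740i → escape time 7
(row=3, col=1): c = 0.3550 + -0.4740i → escape time 7
(row=3, col=2): c = 1.0000 + -0.4740i → escape time 2
(row=4, col=0): c = -0.2900 + -0.6520i → escape time 7
(row=4, col=1): c = 0.3550 + -0.6520i → escape time 7
(row=4, col=2): c = 1.0000 + -0.6520i → escape time 2
(row=5, col=0): c = -0.2900 + -0.8300i → escape time 7
(row=5, col=1): c = 0.3550 + -0.8300i → escape time 4
(row=5, col=2): c = 1.0000 + -0.8300i → escape time 2

Answer: 772
772
772
772
772
742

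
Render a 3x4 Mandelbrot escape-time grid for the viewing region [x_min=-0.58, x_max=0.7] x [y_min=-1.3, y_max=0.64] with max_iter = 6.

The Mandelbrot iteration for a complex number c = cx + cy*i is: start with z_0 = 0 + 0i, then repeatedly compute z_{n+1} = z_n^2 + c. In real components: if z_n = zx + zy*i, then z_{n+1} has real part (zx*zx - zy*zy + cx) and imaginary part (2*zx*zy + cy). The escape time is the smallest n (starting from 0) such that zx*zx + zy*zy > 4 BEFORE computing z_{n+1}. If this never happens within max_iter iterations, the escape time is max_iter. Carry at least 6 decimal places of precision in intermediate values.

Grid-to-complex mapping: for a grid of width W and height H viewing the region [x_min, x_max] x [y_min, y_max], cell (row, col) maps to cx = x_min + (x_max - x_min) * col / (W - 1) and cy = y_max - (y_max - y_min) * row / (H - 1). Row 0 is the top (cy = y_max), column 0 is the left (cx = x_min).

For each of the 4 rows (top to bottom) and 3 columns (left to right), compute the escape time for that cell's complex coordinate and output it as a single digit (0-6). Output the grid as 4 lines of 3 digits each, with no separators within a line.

Answer: 663
663
663
322

Derivation:
(row=0, col=0): c = -0.5800 + 0.6400i → escape time 6
(row=0, col=1): c = 0.0600 + 0.6400i → escape time 6
(row=0, col=2): c = 0.7000 + 0.6400i → escape time 3
(row=1, col=0): c = -0.5800 + -0.0067i → escape time 6
(row=1, col=1): c = 0.0600 + -0.0067i → escape time 6
(row=1, col=2): c = 0.7000 + -0.0067i → escape time 3
(row=2, col=0): c = -0.5800 + -0.6533i → escape time 6
(row=2, col=1): c = 0.0600 + -0.6533i → escape time 6
(row=2, col=2): c = 0.7000 + -0.6533i → escape time 3
(row=3, col=0): c = -0.5800 + -1.3000i → escape time 3
(row=3, col=1): c = 0.0600 + -1.3000i → escape time 2
(row=3, col=2): c = 0.7000 + -1.3000i → escape time 2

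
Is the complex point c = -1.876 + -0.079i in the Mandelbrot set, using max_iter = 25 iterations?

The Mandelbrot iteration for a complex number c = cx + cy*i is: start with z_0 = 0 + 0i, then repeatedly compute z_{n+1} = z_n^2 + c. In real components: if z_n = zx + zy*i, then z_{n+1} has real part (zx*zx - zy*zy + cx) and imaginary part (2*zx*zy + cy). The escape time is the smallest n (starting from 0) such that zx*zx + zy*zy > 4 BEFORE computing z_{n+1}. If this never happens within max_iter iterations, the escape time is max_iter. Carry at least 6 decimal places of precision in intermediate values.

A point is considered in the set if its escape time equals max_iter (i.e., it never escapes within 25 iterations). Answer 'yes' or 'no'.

Answer: no

Derivation:
z_0 = 0 + 0i, c = -1.8760 + -0.0790i
Iter 1: z = -1.8760 + -0.0790i, |z|^2 = 3.5256
Iter 2: z = 1.6371 + 0.2174i, |z|^2 = 2.7275
Iter 3: z = 0.7569 + 0.6329i, |z|^2 = 0.9735
Iter 4: z = -1.7035 + 0.8791i, |z|^2 = 3.6748
Iter 5: z = 0.2533 + -3.0741i, |z|^2 = 9.5139
Escaped at iteration 5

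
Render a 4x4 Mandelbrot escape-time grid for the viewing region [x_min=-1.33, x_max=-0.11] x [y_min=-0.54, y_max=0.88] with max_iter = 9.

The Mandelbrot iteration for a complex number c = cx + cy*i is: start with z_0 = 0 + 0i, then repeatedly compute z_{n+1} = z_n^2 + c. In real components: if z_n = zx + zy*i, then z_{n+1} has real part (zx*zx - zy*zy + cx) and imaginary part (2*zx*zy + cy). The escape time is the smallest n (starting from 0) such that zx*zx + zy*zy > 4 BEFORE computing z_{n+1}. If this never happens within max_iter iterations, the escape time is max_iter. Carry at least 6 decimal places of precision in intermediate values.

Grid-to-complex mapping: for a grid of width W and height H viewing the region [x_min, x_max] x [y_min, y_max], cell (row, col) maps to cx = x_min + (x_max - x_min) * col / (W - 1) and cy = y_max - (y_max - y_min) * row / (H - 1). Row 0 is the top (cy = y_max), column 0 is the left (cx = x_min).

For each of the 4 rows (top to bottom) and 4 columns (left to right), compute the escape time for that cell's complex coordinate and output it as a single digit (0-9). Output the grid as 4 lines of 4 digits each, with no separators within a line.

Answer: 3349
6799
9999
3599

Derivation:
(row=0, col=0): c = -1.3300 + 0.8800i → escape time 3
(row=0, col=1): c = -0.9233 + 0.8800i → escape time 3
(row=0, col=2): c = -0.5167 + 0.8800i → escape time 4
(row=0, col=3): c = -0.1100 + 0.8800i → escape time 9
(row=1, col=0): c = -1.3300 + 0.4067i → escape time 6
(row=1, col=1): c = -0.9233 + 0.4067i → escape time 7
(row=1, col=2): c = -0.5167 + 0.4067i → escape time 9
(row=1, col=3): c = -0.1100 + 0.4067i → escape time 9
(row=2, col=0): c = -1.3300 + -0.0667i → escape time 9
(row=2, col=1): c = -0.9233 + -0.0667i → escape time 9
(row=2, col=2): c = -0.5167 + -0.0667i → escape time 9
(row=2, col=3): c = -0.1100 + -0.0667i → escape time 9
(row=3, col=0): c = -1.3300 + -0.5400i → escape time 3
(row=3, col=1): c = -0.9233 + -0.5400i → escape time 5
(row=3, col=2): c = -0.5167 + -0.5400i → escape time 9
(row=3, col=3): c = -0.1100 + -0.5400i → escape time 9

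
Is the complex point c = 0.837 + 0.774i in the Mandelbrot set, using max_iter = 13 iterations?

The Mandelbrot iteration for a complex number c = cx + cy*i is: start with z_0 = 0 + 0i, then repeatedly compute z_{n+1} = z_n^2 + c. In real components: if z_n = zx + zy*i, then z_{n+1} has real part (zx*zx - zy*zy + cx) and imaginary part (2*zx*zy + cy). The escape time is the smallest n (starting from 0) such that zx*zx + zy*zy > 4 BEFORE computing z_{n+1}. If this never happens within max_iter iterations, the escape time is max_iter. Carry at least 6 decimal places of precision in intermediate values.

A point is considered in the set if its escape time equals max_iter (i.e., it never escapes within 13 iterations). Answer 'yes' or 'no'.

Answer: no

Derivation:
z_0 = 0 + 0i, c = 0.8370 + 0.7740i
Iter 1: z = 0.8370 + 0.7740i, |z|^2 = 1.2996
Iter 2: z = 0.9385 + 2.0697i, |z|^2 = 5.1643
Escaped at iteration 2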